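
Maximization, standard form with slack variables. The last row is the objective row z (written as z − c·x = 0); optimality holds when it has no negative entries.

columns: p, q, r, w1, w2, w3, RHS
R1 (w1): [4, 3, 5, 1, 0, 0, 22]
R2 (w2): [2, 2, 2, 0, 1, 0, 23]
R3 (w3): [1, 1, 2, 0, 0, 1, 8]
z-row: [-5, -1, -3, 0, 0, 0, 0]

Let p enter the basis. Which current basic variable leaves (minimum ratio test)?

w1

Column p entries and ratios — w1: 22/4 = 11/2; w2: 23/2 = 23/2; w3: 8/1 = 8.
Smallest ratio is 11/2 in the row of w1, so w1 leaves.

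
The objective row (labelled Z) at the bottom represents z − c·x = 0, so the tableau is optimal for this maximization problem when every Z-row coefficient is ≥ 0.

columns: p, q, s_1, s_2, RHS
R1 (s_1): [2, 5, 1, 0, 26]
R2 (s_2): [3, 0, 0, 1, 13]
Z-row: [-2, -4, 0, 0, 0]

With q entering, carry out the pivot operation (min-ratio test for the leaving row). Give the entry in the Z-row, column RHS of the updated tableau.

104/5

Ratio test on column q — row 1: 26/5 = 26/5; row 2: entry 0 ≤ 0. Minimum is 26/5 at row 1 (s_1 leaves); pivot element 5.
Divide row 1 by 5; eliminate column q from the other rows.
Z-row update in column RHS: 0 − (-4)·(26/5) = 104/5.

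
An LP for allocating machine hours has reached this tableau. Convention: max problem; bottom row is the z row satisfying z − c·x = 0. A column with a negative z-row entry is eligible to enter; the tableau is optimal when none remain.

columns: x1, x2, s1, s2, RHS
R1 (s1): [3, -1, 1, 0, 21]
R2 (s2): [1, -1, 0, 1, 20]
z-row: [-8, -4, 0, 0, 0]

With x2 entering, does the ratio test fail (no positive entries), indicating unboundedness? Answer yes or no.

yes

Every constraint-row entry in column x2 is ≤ 0, so increasing x2 is unbounded.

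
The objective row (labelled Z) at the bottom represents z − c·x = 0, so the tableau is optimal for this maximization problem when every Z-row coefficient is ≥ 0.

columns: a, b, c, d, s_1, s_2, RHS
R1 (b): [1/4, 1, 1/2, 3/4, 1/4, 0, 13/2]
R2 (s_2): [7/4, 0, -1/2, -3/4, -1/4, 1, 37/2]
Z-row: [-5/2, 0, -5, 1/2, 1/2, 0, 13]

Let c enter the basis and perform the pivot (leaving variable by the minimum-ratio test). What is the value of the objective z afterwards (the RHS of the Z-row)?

78

Ratio test on column c — row 1: (13/2)/(1/2) = 13; row 2: entry -1/2 ≤ 0. Minimum is 13 at row 1 (b leaves); pivot element 1/2.
Pivot on row 1; the Z-row RHS becomes 13 − (-5)·13 = 78.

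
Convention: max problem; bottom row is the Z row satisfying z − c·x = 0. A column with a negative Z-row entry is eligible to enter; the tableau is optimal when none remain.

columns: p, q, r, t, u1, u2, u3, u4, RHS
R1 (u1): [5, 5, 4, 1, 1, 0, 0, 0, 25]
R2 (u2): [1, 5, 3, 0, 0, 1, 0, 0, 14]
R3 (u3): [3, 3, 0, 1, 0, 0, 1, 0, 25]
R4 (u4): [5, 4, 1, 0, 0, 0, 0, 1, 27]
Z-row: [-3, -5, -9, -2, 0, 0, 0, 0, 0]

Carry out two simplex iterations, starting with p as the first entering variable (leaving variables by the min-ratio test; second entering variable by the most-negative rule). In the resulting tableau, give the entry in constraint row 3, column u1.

Ratio test on column p — row 1: 25/5 = 5; row 2: 14/1 = 14; row 3: 25/3 = 25/3; row 4: 27/5 = 27/5. Minimum is 5 at row 1 (u1 leaves); pivot element 5.
Divide row 1 by 5; eliminate column p from the other rows.
Second iteration: most negative Z-row entry is -33/5 in column r, so r enters.
Ratio test on column r — row 1: 5/(4/5) = 25/4; row 2: 9/(11/5) = 45/11; row 3: entry -12/5 ≤ 0; row 4: entry -3 ≤ 0. Minimum is 45/11 at row 2 (u2 leaves); pivot element 11/5.
Divide row 2 by 11/5; eliminate column r from the other rows.
After both pivots, the entry at constraint row 3, column u1 is -9/11.

-9/11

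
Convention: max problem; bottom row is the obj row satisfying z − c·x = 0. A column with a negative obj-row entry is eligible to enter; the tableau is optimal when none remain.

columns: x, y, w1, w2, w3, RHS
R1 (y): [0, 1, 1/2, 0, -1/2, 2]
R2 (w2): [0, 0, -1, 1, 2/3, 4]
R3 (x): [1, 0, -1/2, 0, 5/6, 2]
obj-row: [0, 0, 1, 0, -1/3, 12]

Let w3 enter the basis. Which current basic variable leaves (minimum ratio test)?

x

Column w3 entries and ratios — y: -1/2 ≤ 0, skip; w2: 4/(2/3) = 6; x: 2/(5/6) = 12/5.
Smallest ratio is 12/5 in the row of x, so x leaves.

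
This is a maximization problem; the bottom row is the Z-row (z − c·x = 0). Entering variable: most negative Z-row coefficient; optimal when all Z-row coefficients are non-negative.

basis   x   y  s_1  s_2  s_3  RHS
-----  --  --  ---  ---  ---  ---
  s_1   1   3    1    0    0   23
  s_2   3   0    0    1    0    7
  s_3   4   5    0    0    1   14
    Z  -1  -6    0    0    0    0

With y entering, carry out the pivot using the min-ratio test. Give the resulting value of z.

84/5

Ratio test on column y — row 1: 23/3 = 23/3; row 2: entry 0 ≤ 0; row 3: 14/5 = 14/5. Minimum is 14/5 at row 3 (s_3 leaves); pivot element 5.
Pivot on row 3; the Z-row RHS becomes 0 − (-6)·(14/5) = 84/5.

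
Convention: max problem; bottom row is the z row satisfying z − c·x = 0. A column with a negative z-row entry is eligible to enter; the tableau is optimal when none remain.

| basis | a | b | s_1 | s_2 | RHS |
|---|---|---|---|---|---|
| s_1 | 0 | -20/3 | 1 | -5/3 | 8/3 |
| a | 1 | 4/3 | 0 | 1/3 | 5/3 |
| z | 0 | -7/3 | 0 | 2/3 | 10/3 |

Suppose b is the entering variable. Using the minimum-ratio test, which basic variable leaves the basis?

a

Column b entries and ratios — s_1: -20/3 ≤ 0, skip; a: (5/3)/(4/3) = 5/4.
Smallest ratio is 5/4 in the row of a, so a leaves.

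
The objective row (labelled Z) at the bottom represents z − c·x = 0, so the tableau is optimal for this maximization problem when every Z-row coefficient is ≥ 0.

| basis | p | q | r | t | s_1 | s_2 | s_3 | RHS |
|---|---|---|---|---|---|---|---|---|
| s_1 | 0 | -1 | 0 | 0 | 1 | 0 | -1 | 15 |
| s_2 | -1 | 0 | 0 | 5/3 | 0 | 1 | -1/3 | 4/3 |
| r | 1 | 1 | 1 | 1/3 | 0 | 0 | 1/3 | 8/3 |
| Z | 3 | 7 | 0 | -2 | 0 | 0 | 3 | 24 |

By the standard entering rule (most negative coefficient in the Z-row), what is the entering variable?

t

Negative Z-row entries: t: -2.
The most negative is -2 in column t, so t enters.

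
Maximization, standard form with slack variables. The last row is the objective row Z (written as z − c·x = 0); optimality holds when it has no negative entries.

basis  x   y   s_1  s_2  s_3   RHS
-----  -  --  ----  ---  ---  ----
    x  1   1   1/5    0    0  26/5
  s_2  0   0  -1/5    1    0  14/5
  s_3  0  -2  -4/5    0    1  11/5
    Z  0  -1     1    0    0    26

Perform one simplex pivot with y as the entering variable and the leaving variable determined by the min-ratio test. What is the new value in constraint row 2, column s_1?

Ratio test on column y — row 1: (26/5)/1 = 26/5; row 2: entry 0 ≤ 0; row 3: entry -2 ≤ 0. Minimum is 26/5 at row 1 (x leaves); pivot element 1.
Divide row 1 by 1; eliminate column y from the other rows.
Row 2 update in column s_1: -1/5 − 0·(1/5) = -1/5.

-1/5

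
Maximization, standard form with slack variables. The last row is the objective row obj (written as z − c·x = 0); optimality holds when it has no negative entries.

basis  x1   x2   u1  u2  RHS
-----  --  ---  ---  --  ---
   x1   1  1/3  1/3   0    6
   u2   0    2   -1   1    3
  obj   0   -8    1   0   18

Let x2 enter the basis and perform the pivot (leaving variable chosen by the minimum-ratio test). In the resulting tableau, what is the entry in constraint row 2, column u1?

-1/2

Ratio test on column x2 — row 1: 6/(1/3) = 18; row 2: 3/2 = 3/2. Minimum is 3/2 at row 2 (u2 leaves); pivot element 2.
Divide row 2 by 2; eliminate column x2 from the other rows.
In the new row 2, the u1 entry is the old entry divided by the pivot: (-1)/2 = -1/2.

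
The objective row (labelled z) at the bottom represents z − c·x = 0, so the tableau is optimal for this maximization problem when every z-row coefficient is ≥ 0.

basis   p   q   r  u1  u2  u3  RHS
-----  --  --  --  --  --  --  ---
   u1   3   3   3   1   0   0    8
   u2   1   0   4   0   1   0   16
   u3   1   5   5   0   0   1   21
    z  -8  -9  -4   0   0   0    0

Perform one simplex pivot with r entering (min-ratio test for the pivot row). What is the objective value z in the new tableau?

32/3

Ratio test on column r — row 1: 8/3 = 8/3; row 2: 16/4 = 4; row 3: 21/5 = 21/5. Minimum is 8/3 at row 1 (u1 leaves); pivot element 3.
Pivot on row 1; the z-row RHS becomes 0 − (-4)·(8/3) = 32/3.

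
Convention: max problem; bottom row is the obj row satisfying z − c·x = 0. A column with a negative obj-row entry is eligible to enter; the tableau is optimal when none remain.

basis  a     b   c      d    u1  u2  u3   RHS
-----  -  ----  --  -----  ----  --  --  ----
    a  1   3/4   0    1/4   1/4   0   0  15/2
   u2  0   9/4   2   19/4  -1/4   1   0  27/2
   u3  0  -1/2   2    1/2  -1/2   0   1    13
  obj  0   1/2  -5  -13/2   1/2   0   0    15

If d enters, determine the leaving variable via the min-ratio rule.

u2

Column d entries and ratios — a: (15/2)/(1/4) = 30; u2: (27/2)/(19/4) = 54/19; u3: 13/(1/2) = 26.
Smallest ratio is 54/19 in the row of u2, so u2 leaves.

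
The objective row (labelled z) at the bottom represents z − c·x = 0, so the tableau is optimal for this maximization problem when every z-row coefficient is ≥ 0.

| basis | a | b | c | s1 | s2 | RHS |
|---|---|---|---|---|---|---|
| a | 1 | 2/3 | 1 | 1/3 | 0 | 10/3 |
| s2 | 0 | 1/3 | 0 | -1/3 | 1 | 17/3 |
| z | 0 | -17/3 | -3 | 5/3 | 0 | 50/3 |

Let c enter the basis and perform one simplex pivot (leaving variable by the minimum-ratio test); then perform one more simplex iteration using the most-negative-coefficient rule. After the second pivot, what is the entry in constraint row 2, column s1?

-1/2

Ratio test on column c — row 1: (10/3)/1 = 10/3; row 2: entry 0 ≤ 0. Minimum is 10/3 at row 1 (a leaves); pivot element 1.
Divide row 1 by 1; eliminate column c from the other rows.
Second iteration: most negative z-row entry is -11/3 in column b, so b enters.
Ratio test on column b — row 1: (10/3)/(2/3) = 5; row 2: (17/3)/(1/3) = 17. Minimum is 5 at row 1 (c leaves); pivot element 2/3.
Divide row 1 by 2/3; eliminate column b from the other rows.
After both pivots, the entry at constraint row 2, column s1 is -1/2.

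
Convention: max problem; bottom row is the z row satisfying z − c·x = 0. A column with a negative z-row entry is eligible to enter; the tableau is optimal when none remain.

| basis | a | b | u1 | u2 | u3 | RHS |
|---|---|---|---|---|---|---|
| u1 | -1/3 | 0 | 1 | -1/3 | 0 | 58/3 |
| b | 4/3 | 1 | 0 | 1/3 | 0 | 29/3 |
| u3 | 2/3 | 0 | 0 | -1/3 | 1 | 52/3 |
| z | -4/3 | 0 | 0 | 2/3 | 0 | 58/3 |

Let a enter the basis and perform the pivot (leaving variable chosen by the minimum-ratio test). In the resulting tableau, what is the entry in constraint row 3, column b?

Ratio test on column a — row 1: entry -1/3 ≤ 0; row 2: (29/3)/(4/3) = 29/4; row 3: (52/3)/(2/3) = 26. Minimum is 29/4 at row 2 (b leaves); pivot element 4/3.
Divide row 2 by 4/3; eliminate column a from the other rows.
Row 3 update in column b: 0 − (2/3)·(3/4) = -1/2.

-1/2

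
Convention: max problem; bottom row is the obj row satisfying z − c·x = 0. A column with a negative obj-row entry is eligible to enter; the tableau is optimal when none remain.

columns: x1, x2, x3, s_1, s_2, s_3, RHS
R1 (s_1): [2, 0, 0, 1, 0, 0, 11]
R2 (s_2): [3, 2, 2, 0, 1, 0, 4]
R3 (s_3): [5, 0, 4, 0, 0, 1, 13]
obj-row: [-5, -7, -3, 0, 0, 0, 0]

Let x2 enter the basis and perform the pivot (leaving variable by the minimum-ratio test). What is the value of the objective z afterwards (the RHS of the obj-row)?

Ratio test on column x2 — row 1: entry 0 ≤ 0; row 2: 4/2 = 2; row 3: entry 0 ≤ 0. Minimum is 2 at row 2 (s_2 leaves); pivot element 2.
Pivot on row 2; the obj-row RHS becomes 0 − (-7)·2 = 14.

14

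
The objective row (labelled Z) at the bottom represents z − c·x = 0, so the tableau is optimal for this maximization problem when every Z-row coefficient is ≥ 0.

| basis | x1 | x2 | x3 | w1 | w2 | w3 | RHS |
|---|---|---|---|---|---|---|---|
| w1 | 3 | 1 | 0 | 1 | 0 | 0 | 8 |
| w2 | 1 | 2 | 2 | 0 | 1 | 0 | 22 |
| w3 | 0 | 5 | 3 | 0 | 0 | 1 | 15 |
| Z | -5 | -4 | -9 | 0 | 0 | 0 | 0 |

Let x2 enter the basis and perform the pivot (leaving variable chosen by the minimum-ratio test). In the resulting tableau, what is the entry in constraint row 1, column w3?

Ratio test on column x2 — row 1: 8/1 = 8; row 2: 22/2 = 11; row 3: 15/5 = 3. Minimum is 3 at row 3 (w3 leaves); pivot element 5.
Divide row 3 by 5; eliminate column x2 from the other rows.
Row 1 update in column w3: 0 − 1·(1/5) = -1/5.

-1/5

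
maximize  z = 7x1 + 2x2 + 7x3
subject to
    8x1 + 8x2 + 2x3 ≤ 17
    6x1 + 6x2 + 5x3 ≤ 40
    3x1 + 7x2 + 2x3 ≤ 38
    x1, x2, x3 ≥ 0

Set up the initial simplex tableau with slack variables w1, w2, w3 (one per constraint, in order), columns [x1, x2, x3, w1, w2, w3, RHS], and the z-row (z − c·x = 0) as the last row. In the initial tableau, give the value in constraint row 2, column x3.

Constraint 2 has coefficient 5 on x3.

5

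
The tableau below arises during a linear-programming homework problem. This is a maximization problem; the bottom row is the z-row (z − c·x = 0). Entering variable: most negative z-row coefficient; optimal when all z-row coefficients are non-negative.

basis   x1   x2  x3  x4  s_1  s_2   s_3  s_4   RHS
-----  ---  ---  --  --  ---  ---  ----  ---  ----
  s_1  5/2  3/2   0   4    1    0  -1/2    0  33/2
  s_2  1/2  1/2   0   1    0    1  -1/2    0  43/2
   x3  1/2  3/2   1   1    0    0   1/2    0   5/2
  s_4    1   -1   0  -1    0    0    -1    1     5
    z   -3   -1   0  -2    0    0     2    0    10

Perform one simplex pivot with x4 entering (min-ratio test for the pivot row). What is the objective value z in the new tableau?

Ratio test on column x4 — row 1: (33/2)/4 = 33/8; row 2: (43/2)/1 = 43/2; row 3: (5/2)/1 = 5/2; row 4: entry -1 ≤ 0. Minimum is 5/2 at row 3 (x3 leaves); pivot element 1.
Pivot on row 3; the z-row RHS becomes 10 − (-2)·(5/2) = 15.

15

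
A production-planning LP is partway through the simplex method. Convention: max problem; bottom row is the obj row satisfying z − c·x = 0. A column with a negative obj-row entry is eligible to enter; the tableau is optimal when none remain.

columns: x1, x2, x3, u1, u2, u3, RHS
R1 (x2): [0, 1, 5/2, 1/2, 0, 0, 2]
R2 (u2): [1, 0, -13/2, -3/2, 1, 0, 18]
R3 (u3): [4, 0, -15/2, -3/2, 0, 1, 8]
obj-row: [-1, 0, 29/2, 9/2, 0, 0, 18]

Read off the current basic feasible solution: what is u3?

8

u3 is basic (row 3); its value is the RHS of that row, 8.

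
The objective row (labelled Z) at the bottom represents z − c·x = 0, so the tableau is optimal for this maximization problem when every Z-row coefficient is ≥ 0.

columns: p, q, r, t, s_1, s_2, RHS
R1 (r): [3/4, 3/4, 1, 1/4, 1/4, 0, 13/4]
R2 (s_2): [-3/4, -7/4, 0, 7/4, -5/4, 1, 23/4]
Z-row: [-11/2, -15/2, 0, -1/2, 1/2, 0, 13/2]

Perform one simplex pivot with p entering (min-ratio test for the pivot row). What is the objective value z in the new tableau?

91/3

Ratio test on column p — row 1: (13/4)/(3/4) = 13/3; row 2: entry -3/4 ≤ 0. Minimum is 13/3 at row 1 (r leaves); pivot element 3/4.
Pivot on row 1; the Z-row RHS becomes 13/2 − (-11/2)·(13/3) = 91/3.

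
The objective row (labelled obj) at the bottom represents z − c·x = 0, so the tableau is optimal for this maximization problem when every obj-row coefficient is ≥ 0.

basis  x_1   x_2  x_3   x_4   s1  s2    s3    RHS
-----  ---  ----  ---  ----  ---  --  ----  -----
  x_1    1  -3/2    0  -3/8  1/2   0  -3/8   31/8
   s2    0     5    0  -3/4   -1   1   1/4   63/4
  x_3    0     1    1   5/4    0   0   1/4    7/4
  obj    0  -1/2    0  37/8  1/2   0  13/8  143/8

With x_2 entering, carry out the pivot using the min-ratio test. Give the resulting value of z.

75/4

Ratio test on column x_2 — row 1: entry -3/2 ≤ 0; row 2: (63/4)/5 = 63/20; row 3: (7/4)/1 = 7/4. Minimum is 7/4 at row 3 (x_3 leaves); pivot element 1.
Pivot on row 3; the obj-row RHS becomes 143/8 − (-1/2)·(7/4) = 75/4.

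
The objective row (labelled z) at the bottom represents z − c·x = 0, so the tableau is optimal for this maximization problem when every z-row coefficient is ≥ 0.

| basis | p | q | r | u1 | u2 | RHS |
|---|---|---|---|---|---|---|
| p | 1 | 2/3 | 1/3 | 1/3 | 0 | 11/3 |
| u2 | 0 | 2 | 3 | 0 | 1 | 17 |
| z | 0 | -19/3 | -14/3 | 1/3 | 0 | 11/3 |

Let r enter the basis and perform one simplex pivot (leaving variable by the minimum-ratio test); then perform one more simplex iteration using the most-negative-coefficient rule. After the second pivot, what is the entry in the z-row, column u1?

Ratio test on column r — row 1: (11/3)/(1/3) = 11; row 2: 17/3 = 17/3. Minimum is 17/3 at row 2 (u2 leaves); pivot element 3.
Divide row 2 by 3; eliminate column r from the other rows.
Second iteration: most negative z-row entry is -29/9 in column q, so q enters.
Ratio test on column q — row 1: (16/9)/(4/9) = 4; row 2: (17/3)/(2/3) = 17/2. Minimum is 4 at row 1 (p leaves); pivot element 4/9.
Divide row 1 by 4/9; eliminate column q from the other rows.
After both pivots, the entry at the z-row, column u1 is 11/4.

11/4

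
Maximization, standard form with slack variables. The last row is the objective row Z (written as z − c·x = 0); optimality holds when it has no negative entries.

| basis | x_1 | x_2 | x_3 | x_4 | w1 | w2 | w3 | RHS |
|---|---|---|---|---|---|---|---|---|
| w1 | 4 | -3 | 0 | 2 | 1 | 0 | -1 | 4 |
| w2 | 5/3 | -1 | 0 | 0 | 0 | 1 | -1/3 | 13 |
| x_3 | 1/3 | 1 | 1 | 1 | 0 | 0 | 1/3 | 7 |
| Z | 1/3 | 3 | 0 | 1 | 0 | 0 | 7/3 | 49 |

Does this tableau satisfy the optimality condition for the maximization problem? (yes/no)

yes

Every Z-row coefficient is ≥ 0, so the tableau is optimal.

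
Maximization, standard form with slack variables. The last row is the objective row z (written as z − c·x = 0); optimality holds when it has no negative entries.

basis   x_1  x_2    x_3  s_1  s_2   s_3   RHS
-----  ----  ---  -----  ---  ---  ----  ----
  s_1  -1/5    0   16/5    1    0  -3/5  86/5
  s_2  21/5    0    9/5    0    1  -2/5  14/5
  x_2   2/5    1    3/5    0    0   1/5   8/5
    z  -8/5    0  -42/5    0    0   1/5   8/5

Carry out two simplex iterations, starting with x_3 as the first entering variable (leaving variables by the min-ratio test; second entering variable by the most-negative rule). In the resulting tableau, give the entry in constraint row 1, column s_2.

Ratio test on column x_3 — row 1: (86/5)/(16/5) = 43/8; row 2: (14/5)/(9/5) = 14/9; row 3: (8/5)/(3/5) = 8/3. Minimum is 14/9 at row 2 (s_2 leaves); pivot element 9/5.
Divide row 2 by 9/5; eliminate column x_3 from the other rows.
Second iteration: most negative z-row entry is -5/3 in column s_3, so s_3 enters.
Ratio test on column s_3 — row 1: (110/9)/(1/9) = 110; row 2: entry -2/9 ≤ 0; row 3: (2/3)/(1/3) = 2. Minimum is 2 at row 3 (x_2 leaves); pivot element 1/3.
Divide row 3 by 1/3; eliminate column s_3 from the other rows.
After both pivots, the entry at constraint row 1, column s_2 is -5/3.

-5/3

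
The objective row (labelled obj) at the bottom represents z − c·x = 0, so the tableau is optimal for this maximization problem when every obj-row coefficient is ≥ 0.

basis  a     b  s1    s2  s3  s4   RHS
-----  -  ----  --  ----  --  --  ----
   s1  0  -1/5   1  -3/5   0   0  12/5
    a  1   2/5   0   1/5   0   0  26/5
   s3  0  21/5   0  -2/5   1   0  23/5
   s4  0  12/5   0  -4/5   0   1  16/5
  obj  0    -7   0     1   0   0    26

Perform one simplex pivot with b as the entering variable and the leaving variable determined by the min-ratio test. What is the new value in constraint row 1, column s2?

-13/21

Ratio test on column b — row 1: entry -1/5 ≤ 0; row 2: (26/5)/(2/5) = 13; row 3: (23/5)/(21/5) = 23/21; row 4: (16/5)/(12/5) = 4/3. Minimum is 23/21 at row 3 (s3 leaves); pivot element 21/5.
Divide row 3 by 21/5; eliminate column b from the other rows.
Row 1 update in column s2: -3/5 − (-1/5)·(-2/21) = -13/21.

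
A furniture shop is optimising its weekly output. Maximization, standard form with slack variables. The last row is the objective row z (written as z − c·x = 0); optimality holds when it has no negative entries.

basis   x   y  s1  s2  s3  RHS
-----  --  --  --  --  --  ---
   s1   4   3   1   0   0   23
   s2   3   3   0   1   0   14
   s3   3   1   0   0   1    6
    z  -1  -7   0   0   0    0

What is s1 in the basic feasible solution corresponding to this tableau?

s1 is basic (row 1); its value is the RHS of that row, 23.

23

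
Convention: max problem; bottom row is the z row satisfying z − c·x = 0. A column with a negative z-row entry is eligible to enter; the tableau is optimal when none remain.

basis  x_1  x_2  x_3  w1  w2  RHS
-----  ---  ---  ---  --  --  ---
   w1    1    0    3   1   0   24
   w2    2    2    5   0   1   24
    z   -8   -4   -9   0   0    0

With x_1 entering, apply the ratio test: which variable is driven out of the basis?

Column x_1 entries and ratios — w1: 24/1 = 24; w2: 24/2 = 12.
Smallest ratio is 12 in the row of w2, so w2 leaves.

w2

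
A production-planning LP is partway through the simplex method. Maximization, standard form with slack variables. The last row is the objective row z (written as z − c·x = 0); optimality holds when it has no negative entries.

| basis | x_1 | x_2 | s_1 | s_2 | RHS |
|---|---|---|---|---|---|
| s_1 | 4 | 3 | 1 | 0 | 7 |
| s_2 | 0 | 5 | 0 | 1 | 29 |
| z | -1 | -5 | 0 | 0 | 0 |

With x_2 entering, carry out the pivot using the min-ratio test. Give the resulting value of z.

35/3

Ratio test on column x_2 — row 1: 7/3 = 7/3; row 2: 29/5 = 29/5. Minimum is 7/3 at row 1 (s_1 leaves); pivot element 3.
Pivot on row 1; the z-row RHS becomes 0 − (-5)·(7/3) = 35/3.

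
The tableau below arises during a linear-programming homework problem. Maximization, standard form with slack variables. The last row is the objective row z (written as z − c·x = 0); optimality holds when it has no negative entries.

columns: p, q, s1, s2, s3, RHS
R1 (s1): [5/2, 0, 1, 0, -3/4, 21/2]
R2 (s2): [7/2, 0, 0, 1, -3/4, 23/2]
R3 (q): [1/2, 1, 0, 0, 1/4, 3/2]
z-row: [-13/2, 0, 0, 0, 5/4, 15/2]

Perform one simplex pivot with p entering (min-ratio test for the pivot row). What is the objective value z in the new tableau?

Ratio test on column p — row 1: (21/2)/(5/2) = 21/5; row 2: (23/2)/(7/2) = 23/7; row 3: (3/2)/(1/2) = 3. Minimum is 3 at row 3 (q leaves); pivot element 1/2.
Pivot on row 3; the z-row RHS becomes 15/2 − (-13/2)·3 = 27.

27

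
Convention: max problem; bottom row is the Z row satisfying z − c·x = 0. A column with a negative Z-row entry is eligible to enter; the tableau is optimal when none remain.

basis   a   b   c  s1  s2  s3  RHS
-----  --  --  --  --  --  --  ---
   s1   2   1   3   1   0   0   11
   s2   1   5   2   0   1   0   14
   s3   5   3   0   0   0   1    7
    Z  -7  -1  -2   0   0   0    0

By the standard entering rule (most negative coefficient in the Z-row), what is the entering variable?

a

Negative Z-row entries: a: -7, b: -1, c: -2.
The most negative is -7 in column a, so a enters.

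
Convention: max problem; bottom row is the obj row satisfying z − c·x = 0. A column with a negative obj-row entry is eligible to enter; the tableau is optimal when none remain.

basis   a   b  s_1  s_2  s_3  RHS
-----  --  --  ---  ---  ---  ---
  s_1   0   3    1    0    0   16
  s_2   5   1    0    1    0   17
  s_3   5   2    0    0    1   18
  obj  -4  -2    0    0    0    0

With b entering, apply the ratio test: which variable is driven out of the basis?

Column b entries and ratios — s_1: 16/3 = 16/3; s_2: 17/1 = 17; s_3: 18/2 = 9.
Smallest ratio is 16/3 in the row of s_1, so s_1 leaves.

s_1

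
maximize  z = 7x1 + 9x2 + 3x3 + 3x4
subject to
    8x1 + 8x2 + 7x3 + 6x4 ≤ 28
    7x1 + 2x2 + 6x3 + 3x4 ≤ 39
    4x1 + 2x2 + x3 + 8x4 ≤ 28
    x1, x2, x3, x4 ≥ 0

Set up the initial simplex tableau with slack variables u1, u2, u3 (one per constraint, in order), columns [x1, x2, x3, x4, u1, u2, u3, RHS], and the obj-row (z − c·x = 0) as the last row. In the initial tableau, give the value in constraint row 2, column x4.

3

Constraint 2 has coefficient 3 on x4.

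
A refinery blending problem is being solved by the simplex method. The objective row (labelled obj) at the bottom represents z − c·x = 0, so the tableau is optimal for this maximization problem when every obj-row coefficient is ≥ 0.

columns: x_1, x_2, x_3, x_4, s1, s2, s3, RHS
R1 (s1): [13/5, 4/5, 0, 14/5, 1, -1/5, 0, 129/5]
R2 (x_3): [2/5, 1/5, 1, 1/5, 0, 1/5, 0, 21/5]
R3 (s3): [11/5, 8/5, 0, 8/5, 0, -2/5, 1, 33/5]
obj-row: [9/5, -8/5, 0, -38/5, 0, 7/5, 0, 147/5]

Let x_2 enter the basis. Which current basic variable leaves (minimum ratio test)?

Column x_2 entries and ratios — s1: (129/5)/(4/5) = 129/4; x_3: (21/5)/(1/5) = 21; s3: (33/5)/(8/5) = 33/8.
Smallest ratio is 33/8 in the row of s3, so s3 leaves.

s3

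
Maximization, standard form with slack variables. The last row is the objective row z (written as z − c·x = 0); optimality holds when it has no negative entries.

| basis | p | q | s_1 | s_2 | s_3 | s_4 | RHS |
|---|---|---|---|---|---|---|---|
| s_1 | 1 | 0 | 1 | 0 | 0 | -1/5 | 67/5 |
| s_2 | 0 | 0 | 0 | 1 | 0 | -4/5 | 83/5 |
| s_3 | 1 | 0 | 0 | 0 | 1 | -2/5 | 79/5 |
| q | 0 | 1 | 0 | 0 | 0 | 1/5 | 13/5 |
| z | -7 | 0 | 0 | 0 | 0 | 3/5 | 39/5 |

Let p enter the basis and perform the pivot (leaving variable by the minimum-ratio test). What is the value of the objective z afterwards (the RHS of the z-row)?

Ratio test on column p — row 1: (67/5)/1 = 67/5; row 2: entry 0 ≤ 0; row 3: (79/5)/1 = 79/5; row 4: entry 0 ≤ 0. Minimum is 67/5 at row 1 (s_1 leaves); pivot element 1.
Pivot on row 1; the z-row RHS becomes 39/5 − (-7)·(67/5) = 508/5.

508/5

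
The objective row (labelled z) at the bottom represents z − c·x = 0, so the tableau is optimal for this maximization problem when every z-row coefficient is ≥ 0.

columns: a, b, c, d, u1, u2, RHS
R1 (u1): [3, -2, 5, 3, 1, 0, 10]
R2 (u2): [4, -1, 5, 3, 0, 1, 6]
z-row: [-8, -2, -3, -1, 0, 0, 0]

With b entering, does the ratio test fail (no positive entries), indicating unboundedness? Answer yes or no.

yes

Every constraint-row entry in column b is ≤ 0, so increasing b is unbounded.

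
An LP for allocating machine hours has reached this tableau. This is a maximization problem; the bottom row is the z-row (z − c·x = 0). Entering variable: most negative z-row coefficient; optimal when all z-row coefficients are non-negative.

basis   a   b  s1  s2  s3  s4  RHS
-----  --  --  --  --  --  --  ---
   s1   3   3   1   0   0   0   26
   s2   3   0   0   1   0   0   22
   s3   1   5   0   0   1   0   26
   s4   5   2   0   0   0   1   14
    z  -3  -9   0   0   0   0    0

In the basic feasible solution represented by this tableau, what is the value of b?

0

b is not in the basis, so in the current basic feasible solution b = 0.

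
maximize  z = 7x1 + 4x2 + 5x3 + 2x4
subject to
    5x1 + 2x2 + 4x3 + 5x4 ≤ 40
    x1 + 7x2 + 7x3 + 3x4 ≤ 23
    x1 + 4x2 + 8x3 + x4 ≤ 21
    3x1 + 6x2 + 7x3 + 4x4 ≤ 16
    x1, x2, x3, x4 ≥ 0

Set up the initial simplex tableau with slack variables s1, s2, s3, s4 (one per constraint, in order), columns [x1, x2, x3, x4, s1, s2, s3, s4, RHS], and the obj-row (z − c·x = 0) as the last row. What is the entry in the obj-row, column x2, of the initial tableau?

The obj-row carries the negated objective coefficients: the x2 entry is -4.

-4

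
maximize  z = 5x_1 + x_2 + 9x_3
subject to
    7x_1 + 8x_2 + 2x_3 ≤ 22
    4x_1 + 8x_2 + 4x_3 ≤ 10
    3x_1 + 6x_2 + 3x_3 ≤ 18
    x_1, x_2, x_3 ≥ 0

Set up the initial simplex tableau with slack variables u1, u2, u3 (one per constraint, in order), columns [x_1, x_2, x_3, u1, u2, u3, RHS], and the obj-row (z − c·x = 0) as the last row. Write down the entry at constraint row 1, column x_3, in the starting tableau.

2

Constraint 1 has coefficient 2 on x_3.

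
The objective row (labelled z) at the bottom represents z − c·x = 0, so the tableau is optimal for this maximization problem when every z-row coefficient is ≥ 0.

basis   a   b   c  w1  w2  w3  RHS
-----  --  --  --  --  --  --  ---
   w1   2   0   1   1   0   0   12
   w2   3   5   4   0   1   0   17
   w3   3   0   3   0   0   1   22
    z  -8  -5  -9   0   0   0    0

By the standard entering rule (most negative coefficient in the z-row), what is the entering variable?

Negative z-row entries: a: -8, b: -5, c: -9.
The most negative is -9 in column c, so c enters.

c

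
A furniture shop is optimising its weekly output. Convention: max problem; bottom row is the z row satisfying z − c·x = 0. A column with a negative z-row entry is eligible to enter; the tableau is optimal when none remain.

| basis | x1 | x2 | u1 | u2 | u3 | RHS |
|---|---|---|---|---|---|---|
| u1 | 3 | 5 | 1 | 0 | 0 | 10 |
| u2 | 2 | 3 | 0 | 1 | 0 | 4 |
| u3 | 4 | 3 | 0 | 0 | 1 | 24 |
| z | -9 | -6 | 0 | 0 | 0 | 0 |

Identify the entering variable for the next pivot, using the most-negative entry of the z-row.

x1

Negative z-row entries: x1: -9, x2: -6.
The most negative is -9 in column x1, so x1 enters.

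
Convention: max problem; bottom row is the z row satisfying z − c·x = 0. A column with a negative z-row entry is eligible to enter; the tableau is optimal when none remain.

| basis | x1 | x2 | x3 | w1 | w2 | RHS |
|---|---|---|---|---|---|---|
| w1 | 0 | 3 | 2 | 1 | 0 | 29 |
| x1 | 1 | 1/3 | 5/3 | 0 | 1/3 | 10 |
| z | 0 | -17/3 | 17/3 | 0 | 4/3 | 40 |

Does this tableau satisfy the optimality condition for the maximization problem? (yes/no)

The z-row has a negative entry -17/3 in column x2, so it is not optimal.

no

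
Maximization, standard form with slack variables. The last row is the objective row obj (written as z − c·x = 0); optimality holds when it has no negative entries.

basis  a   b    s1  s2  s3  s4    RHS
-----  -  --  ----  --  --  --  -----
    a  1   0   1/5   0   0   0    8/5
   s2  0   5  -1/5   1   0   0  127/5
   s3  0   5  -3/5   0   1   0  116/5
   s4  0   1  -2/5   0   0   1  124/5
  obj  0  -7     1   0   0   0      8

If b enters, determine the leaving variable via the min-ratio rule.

Column b entries and ratios — a: 0 ≤ 0, skip; s2: (127/5)/5 = 127/25; s3: (116/5)/5 = 116/25; s4: (124/5)/1 = 124/5.
Smallest ratio is 116/25 in the row of s3, so s3 leaves.

s3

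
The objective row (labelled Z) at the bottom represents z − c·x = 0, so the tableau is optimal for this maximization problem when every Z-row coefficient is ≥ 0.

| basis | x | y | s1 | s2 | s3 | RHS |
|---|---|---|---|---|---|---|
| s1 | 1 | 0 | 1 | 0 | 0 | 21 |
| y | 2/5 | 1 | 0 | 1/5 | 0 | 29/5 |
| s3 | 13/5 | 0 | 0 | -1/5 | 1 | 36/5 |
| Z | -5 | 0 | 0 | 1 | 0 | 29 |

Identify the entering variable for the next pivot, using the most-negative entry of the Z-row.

x

Negative Z-row entries: x: -5.
The most negative is -5 in column x, so x enters.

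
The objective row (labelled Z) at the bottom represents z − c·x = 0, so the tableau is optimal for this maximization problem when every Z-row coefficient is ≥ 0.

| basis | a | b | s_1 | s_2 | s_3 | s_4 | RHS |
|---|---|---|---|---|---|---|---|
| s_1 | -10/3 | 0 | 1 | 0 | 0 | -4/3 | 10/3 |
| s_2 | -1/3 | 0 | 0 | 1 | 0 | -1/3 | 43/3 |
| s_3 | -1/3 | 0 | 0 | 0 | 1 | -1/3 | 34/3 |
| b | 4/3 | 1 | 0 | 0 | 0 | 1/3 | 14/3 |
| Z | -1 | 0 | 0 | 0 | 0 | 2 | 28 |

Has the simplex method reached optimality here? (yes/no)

The Z-row has a negative entry -1 in column a, so it is not optimal.

no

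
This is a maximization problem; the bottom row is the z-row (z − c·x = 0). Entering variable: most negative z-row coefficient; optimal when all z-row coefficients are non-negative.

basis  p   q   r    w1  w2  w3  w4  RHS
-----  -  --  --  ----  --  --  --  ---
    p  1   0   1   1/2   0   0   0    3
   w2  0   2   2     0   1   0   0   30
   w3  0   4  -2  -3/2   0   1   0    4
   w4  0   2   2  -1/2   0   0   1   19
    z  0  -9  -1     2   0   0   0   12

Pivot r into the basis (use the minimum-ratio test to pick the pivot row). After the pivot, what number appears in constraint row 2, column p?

-2

Ratio test on column r — row 1: 3/1 = 3; row 2: 30/2 = 15; row 3: entry -2 ≤ 0; row 4: 19/2 = 19/2. Minimum is 3 at row 1 (p leaves); pivot element 1.
Divide row 1 by 1; eliminate column r from the other rows.
Row 2 update in column p: 0 − 2·1 = -2.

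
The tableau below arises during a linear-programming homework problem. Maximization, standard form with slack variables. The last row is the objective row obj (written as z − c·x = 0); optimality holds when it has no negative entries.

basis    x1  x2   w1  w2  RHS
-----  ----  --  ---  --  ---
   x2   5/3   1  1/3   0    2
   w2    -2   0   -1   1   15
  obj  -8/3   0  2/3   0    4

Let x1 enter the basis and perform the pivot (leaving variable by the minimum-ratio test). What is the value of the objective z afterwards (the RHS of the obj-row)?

36/5

Ratio test on column x1 — row 1: 2/(5/3) = 6/5; row 2: entry -2 ≤ 0. Minimum is 6/5 at row 1 (x2 leaves); pivot element 5/3.
Pivot on row 1; the obj-row RHS becomes 4 − (-8/3)·(6/5) = 36/5.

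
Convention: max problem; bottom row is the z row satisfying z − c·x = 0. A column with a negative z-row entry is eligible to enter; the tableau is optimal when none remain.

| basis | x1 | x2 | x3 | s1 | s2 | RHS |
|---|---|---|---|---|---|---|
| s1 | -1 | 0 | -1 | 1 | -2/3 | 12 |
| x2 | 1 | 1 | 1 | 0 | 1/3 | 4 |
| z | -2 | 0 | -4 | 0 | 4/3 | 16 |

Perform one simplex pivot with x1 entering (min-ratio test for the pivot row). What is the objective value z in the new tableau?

Ratio test on column x1 — row 1: entry -1 ≤ 0; row 2: 4/1 = 4. Minimum is 4 at row 2 (x2 leaves); pivot element 1.
Pivot on row 2; the z-row RHS becomes 16 − (-2)·4 = 24.

24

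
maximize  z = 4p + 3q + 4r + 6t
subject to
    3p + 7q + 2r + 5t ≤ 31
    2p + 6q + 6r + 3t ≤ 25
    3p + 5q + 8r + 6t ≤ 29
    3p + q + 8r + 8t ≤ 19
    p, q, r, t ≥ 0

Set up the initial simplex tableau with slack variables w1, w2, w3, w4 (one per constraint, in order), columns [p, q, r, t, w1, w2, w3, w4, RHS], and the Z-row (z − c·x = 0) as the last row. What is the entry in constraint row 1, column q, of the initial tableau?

Constraint 1 has coefficient 7 on q.

7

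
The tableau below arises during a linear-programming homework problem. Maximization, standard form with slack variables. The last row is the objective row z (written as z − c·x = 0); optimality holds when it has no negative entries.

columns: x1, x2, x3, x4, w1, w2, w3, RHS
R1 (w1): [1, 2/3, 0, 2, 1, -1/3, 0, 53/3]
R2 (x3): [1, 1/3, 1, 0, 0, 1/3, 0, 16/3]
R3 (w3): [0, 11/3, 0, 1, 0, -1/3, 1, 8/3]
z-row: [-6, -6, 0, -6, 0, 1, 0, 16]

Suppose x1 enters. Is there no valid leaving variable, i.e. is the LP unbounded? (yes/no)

no

Column x1 has positive entries in row(s) 1, 2, so the ratio test bounds it — not unbounded.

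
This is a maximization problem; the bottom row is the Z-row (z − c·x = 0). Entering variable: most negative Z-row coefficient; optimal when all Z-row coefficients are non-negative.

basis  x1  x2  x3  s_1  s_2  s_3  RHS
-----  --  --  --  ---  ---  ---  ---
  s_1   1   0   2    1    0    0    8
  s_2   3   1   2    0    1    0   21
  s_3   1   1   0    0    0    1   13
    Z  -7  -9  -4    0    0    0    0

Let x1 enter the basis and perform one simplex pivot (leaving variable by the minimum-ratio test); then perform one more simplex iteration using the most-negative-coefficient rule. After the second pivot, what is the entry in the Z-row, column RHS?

109

Ratio test on column x1 — row 1: 8/1 = 8; row 2: 21/3 = 7; row 3: 13/1 = 13. Minimum is 7 at row 2 (s_2 leaves); pivot element 3.
Divide row 2 by 3; eliminate column x1 from the other rows.
Second iteration: most negative Z-row entry is -20/3 in column x2, so x2 enters.
Ratio test on column x2 — row 1: entry -1/3 ≤ 0; row 2: 7/(1/3) = 21; row 3: 6/(2/3) = 9. Minimum is 9 at row 3 (s_3 leaves); pivot element 2/3.
Divide row 3 by 2/3; eliminate column x2 from the other rows.
After both pivots, the entry at the Z-row, column RHS is 109.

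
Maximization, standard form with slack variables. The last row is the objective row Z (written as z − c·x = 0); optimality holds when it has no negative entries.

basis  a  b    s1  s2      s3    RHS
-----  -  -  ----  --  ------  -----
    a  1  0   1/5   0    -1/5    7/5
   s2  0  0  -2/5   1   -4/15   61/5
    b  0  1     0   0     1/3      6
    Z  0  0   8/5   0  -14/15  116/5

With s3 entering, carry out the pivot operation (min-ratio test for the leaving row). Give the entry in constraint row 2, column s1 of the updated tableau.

-2/5

Ratio test on column s3 — row 1: entry -1/5 ≤ 0; row 2: entry -4/15 ≤ 0; row 3: 6/(1/3) = 18. Minimum is 18 at row 3 (b leaves); pivot element 1/3.
Divide row 3 by 1/3; eliminate column s3 from the other rows.
Row 2 update in column s1: -2/5 − (-4/15)·0 = -2/5.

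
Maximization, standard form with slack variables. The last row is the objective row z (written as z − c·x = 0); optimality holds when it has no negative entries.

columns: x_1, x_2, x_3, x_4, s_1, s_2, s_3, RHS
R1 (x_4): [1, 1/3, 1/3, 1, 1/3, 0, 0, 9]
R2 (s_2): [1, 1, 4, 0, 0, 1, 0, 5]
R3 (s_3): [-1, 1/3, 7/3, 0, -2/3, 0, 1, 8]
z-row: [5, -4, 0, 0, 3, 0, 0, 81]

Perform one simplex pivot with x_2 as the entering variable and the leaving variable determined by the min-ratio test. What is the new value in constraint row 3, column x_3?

Ratio test on column x_2 — row 1: 9/(1/3) = 27; row 2: 5/1 = 5; row 3: 8/(1/3) = 24. Minimum is 5 at row 2 (s_2 leaves); pivot element 1.
Divide row 2 by 1; eliminate column x_2 from the other rows.
Row 3 update in column x_3: 7/3 − (1/3)·4 = 1.

1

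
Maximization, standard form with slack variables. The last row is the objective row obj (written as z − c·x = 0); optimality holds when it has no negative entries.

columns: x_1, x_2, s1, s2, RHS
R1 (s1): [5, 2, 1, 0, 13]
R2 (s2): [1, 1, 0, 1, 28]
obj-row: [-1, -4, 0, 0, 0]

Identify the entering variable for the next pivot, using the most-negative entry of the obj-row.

Negative obj-row entries: x_1: -1, x_2: -4.
The most negative is -4 in column x_2, so x_2 enters.

x_2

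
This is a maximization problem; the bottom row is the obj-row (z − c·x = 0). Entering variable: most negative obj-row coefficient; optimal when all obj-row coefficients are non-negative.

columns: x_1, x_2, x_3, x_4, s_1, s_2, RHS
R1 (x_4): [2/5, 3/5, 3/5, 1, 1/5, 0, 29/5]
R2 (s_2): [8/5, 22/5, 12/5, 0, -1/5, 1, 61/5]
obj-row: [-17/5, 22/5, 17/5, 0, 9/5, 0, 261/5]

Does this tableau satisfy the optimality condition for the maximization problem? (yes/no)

The obj-row has a negative entry -17/5 in column x_1, so it is not optimal.

no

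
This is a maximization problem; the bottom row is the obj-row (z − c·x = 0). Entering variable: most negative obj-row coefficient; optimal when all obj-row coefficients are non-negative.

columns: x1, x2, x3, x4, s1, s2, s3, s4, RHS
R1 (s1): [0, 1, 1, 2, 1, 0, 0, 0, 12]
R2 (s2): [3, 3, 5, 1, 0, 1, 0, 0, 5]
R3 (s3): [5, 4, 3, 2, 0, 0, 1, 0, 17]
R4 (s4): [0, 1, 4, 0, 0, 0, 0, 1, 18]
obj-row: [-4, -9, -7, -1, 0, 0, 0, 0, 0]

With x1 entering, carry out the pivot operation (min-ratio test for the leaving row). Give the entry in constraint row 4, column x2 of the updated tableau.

1

Ratio test on column x1 — row 1: entry 0 ≤ 0; row 2: 5/3 = 5/3; row 3: 17/5 = 17/5; row 4: entry 0 ≤ 0. Minimum is 5/3 at row 2 (s2 leaves); pivot element 3.
Divide row 2 by 3; eliminate column x1 from the other rows.
Row 4 update in column x2: 1 − 0·1 = 1.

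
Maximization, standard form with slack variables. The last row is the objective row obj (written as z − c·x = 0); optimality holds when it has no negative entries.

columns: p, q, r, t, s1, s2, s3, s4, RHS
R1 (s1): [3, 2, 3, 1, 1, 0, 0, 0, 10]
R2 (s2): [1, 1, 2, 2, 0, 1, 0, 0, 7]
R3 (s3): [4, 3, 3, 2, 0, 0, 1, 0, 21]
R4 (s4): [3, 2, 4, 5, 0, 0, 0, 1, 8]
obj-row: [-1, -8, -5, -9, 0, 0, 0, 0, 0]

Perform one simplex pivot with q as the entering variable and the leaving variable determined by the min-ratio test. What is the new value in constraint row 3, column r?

-3

Ratio test on column q — row 1: 10/2 = 5; row 2: 7/1 = 7; row 3: 21/3 = 7; row 4: 8/2 = 4. Minimum is 4 at row 4 (s4 leaves); pivot element 2.
Divide row 4 by 2; eliminate column q from the other rows.
Row 3 update in column r: 3 − 3·2 = -3.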